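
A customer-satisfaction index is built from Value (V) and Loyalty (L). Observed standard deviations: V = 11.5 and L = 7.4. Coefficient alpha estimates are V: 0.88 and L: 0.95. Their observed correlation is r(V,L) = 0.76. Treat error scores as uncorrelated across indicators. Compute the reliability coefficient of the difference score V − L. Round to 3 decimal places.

Var(V−L) = 11.5² + 7.4² − 2·11.5·7.4·0.76 = 187.01 − 129.352 = 57.658.
Because errors are independent across components, Cov(Tᵢ,Tⱼ) = Cov(Xᵢ,Xⱼ); the off-diagonal part of the true-score variance is the same as above.
True-score variance = [11.5²·0.88 + 7.4²·0.95] − 129.352 = 168.402 − 129.352 = 39.05.
Reliability = 39.05 / 57.658 = 0.677.

0.677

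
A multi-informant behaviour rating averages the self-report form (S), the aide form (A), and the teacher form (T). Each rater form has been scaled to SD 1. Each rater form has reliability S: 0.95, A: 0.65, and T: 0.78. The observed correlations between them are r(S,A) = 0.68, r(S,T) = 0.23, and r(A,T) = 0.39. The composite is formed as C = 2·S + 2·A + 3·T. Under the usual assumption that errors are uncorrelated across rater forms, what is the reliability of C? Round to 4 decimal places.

0.8802

Var(C) = 2² + 2² + 3² + 2·[4·0.68 + 6·0.23 + 6·0.39] = 17 + 12.88 = 29.88.
Because errors are independent across components, Cov(Tᵢ,Tⱼ) = Cov(Xᵢ,Xⱼ); the off-diagonal part of the true-score variance is the same as above.
True-score variance = [2²·0.95 + 2²·0.65 + 3²·0.78] + 12.88 = 13.42 + 12.88 = 26.3.
Reliability = 26.3 / 29.88 = 0.8802.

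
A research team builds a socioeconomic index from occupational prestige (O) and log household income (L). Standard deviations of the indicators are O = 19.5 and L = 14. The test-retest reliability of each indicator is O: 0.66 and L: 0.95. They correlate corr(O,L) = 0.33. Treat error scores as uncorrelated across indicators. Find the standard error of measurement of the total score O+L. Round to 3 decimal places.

Var(total) = 576.25 + 180.18 = 756.43.
True-score variance = 437.165 + 180.18 = 617.345, so reliability = 0.8161.
Error variance = 756.43 − 617.345 = 139.085; SEM = √139.085 = 11.793.

11.793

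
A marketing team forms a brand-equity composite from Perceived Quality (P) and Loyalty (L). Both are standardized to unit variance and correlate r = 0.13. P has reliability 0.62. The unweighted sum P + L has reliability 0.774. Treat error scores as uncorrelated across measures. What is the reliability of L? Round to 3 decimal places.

0.869

Var(P+L) = 2 + 2·0.13 = 2.260.
True-score variance = ρ_P + ρ_L + 2·0.13, so 0.774 = (0.62 + ρ_L + 0.26) / 2.260.
ρ_L = 0.774·2.260 − 0.62 − 0.26 = 0.869.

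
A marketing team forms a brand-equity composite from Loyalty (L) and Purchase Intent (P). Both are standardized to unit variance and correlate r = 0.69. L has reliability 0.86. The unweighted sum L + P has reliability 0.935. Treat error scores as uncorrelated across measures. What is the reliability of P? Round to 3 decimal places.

0.920

Var(L+P) = 2 + 2·0.69 = 3.380.
True-score variance = ρ_L + ρ_P + 2·0.69, so 0.935 = (0.86 + ρ_P + 1.38) / 3.380.
ρ_P = 0.935·3.380 − 0.86 − 1.38 = 0.920.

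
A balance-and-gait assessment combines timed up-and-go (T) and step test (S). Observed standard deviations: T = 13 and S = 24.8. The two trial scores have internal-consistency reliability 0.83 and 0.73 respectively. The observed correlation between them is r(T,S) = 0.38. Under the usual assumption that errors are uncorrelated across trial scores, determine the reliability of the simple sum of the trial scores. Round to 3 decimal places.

0.811

Var(T+S) = 13² + 24.8² + 2·[13·24.8·0.38] = 784.04 + 245.024 = 1029.06.
Under uncorrelated errors the observed covariances equal the true-score covariances, so only the own-variance terms attenuate.
True-score variance = [13²·0.83 + 24.8²·0.73] + 245.024 = 589.249 + 245.024 = 834.273.
Reliability = 834.273 / 1029.06 = 0.811.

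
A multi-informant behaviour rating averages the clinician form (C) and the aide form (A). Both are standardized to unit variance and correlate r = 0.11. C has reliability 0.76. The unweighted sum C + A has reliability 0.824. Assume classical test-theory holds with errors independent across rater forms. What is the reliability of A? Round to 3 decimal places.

Var(C+A) = 2 + 2·0.11 = 2.220.
True-score variance = ρ_C + ρ_A + 2·0.11, so 0.824 = (0.76 + ρ_A + 0.22) / 2.220.
ρ_A = 0.824·2.220 − 0.76 − 0.22 = 0.849.

0.849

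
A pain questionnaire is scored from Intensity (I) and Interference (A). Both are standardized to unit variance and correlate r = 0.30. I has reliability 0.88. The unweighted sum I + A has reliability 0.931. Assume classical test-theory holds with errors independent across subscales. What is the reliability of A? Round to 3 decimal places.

Var(I+A) = 2 + 2·0.30 = 2.600.
True-score variance = ρ_I + ρ_A + 2·0.30, so 0.931 = (0.88 + ρ_A + 0.60) / 2.600.
ρ_A = 0.931·2.600 − 0.88 − 0.60 = 0.941.

0.941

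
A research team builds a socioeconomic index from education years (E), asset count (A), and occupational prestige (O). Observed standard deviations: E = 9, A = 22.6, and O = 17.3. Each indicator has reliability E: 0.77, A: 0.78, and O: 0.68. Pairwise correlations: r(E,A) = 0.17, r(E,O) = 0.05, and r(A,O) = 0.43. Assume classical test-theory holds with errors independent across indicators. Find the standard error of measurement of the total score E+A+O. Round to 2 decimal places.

15.06

Var(total) = 891.05 + 420.969 = 1312.02.
True-score variance = 664.28 + 420.969 = 1085.25, so reliability = 0.8272.
Error variance = 1312.02 − 1085.25 = 226.77; SEM = √226.77 = 15.06.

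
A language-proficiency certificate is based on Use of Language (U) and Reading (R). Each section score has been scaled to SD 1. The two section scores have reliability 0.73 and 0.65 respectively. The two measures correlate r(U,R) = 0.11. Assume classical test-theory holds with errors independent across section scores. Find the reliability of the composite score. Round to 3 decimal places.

Var(U+R) = 2 + 2·[0.11] = 2 + 0.22 = 2.22.
Because errors are independent across components, Cov(Tᵢ,Tⱼ) = Cov(Xᵢ,Xⱼ); the off-diagonal part of the true-score variance is the same as above.
True-score variance = [0.73 + 0.65] + 0.22 = 1.38 + 0.22 = 1.6.
Reliability = 1.6 / 2.22 = 0.721.

0.721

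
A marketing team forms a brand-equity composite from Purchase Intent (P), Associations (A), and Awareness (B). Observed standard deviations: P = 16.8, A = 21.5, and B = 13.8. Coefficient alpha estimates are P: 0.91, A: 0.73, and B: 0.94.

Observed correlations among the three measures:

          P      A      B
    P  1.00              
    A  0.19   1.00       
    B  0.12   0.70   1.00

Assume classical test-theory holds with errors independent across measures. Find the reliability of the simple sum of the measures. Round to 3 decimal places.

0.895

Var(P+A+B) = 16.8² + 21.5² + 13.8² + 2·[16.8·21.5·0.19 + 16.8·13.8·0.12 + 21.5·13.8·0.70] = 934.93 + 608.278 = 1543.21.
With uncorrelated errors the cross-covariances are all true-score covariance, so they carry over unchanged; only the diagonal terms shrink to ρᵢσᵢ².
True-score variance = [16.8²·0.91 + 21.5²·0.73 + 13.8²·0.94] + 608.278 = 773.295 + 608.278 = 1381.57.
Reliability = 1381.57 / 1543.21 = 0.895.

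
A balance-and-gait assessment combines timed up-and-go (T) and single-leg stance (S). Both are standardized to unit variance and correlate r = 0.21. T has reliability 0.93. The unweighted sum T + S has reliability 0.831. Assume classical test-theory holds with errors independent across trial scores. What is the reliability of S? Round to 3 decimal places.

0.661

Var(T+S) = 2 + 2·0.21 = 2.420.
True-score variance = ρ_T + ρ_S + 2·0.21, so 0.831 = (0.93 + ρ_S + 0.42) / 2.420.
ρ_S = 0.831·2.420 − 0.93 − 0.42 = 0.661.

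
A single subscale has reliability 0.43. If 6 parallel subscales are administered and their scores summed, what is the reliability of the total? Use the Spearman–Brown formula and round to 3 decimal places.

0.819

ρ_k = kρ / (1 + (k−1)ρ) = 6·0.43 / (1 + 5·0.43) = 2.580 / 3.150 = 0.819.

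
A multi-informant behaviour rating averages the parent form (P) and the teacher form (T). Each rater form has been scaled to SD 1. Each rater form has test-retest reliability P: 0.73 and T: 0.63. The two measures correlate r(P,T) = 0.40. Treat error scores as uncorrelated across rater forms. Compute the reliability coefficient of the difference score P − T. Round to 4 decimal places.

Var(P−T) = 1 + 1 − 2·0.40 = 2 − 0.8 = 1.2.
Because errors are independent across components, Cov(Tᵢ,Tⱼ) = Cov(Xᵢ,Xⱼ); the off-diagonal part of the true-score variance is the same as above.
True-score variance = [0.73 + 0.63] − 0.8 = 1.36 − 0.8 = 0.56.
Reliability = 0.56 / 1.2 = 0.4667.

0.4667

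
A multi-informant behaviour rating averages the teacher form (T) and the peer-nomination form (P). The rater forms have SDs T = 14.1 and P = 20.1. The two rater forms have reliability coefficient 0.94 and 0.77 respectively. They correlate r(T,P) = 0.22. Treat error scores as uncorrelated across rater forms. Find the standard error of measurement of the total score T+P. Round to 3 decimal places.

Var(total) = 602.82 + 124.7 = 727.52.
True-score variance = 497.969 + 124.7 = 622.67, so reliability = 0.8559.
Error variance = 727.52 − 622.67 = 104.851; SEM = √104.851 = 10.240.

10.240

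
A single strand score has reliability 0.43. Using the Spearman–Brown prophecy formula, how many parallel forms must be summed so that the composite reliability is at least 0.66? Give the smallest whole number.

3

k ≥ ρ*(1−ρ₁)/(ρ₁(1−ρ*)) = 0.66·0.57 / (0.43·0.34) = 2.573.
Smallest integer k = 3.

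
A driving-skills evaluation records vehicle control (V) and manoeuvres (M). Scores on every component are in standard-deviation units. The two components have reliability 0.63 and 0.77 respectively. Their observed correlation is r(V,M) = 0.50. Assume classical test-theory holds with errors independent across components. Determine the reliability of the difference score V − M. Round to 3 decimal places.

0.400

Var(V−M) = 1 + 1 − 2·0.50 = 2 − 1 = 1.
Under uncorrelated errors the observed covariances equal the true-score covariances, so only the own-variance terms attenuate.
True-score variance = [0.63 + 0.77] − 1 = 1.4 − 1 = 0.4.
Reliability = 0.4 / 1 = 0.400.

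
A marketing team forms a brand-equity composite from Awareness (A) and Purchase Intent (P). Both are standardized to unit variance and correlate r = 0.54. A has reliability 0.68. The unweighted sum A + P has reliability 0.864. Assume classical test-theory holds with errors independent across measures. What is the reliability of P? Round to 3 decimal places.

Var(A+P) = 2 + 2·0.54 = 3.080.
True-score variance = ρ_A + ρ_P + 2·0.54, so 0.864 = (0.68 + ρ_P + 1.08) / 3.080.
ρ_P = 0.864·3.080 − 0.68 − 1.08 = 0.901.

0.901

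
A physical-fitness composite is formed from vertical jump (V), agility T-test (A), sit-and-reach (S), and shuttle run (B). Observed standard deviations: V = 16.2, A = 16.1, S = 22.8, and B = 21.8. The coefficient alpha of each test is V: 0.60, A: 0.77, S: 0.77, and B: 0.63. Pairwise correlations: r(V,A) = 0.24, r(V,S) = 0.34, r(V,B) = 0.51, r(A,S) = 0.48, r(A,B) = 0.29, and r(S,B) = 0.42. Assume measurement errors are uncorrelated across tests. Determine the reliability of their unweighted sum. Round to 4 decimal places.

0.8574

Var(V+A+S+B) = 16.2² + 16.1² + 22.8² + 21.8² + 2·[16.2·16.1·0.24 + 16.2·22.8·0.34 + 16.2·21.8·0.51 + 16.1·22.8·0.48 + 16.1·21.8·0.29 + 22.8·21.8·0.42] = 1516.73 + 1710.06 = 3226.79.
Because errors are independent across components, Cov(Tᵢ,Tⱼ) = Cov(Xᵢ,Xⱼ); the off-diagonal part of the true-score variance is the same as above.
True-score variance = [16.2²·0.60 + 16.1²·0.77 + 22.8²·0.77 + 21.8²·0.63] + 1710.06 = 1056.73 + 1710.06 = 2766.79.
Reliability = 2766.79 / 3226.79 = 0.8574.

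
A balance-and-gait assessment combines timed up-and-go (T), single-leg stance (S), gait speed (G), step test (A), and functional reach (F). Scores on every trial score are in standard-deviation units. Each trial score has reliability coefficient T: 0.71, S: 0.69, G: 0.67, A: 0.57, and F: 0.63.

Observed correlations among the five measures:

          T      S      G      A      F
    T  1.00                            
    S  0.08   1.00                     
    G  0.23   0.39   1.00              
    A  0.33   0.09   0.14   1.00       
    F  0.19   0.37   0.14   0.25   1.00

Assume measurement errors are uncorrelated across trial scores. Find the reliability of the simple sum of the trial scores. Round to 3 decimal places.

0.816

Var(T+S+G+A+F) = 5 + 2·[0.08 + 0.23 + 0.33 + 0.19 + 0.39 + 0.09 + 0.37 + 0.14 + 0.14 + 0.25] = 5 + 4.42 = 9.42.
Because errors are independent across components, Cov(Tᵢ,Tⱼ) = Cov(Xᵢ,Xⱼ); the off-diagonal part of the true-score variance is the same as above.
True-score variance = [0.71 + 0.69 + 0.67 + 0.57 + 0.63] + 4.42 = 3.27 + 4.42 = 7.69.
Reliability = 7.69 / 9.42 = 0.816.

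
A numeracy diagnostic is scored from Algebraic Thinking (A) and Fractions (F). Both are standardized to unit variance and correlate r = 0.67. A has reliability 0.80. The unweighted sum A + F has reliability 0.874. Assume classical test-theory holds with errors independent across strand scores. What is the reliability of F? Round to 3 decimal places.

0.779

Var(A+F) = 2 + 2·0.67 = 3.340.
True-score variance = ρ_A + ρ_F + 2·0.67, so 0.874 = (0.80 + ρ_F + 1.34) / 3.340.
ρ_F = 0.874·3.340 − 0.80 − 1.34 = 0.779.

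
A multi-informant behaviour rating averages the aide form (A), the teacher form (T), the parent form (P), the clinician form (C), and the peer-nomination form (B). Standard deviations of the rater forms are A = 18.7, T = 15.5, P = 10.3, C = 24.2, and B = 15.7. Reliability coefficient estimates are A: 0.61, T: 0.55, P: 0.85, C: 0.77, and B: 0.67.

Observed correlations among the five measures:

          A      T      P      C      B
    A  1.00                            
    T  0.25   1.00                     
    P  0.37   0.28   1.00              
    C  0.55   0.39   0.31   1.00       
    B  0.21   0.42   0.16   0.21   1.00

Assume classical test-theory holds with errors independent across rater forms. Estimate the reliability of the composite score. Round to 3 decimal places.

Var(A+T+P+C+B) = 18.7² + 15.5² + 10.3² + 24.2² + 15.7² + 2·[18.7·15.5·0.25 + 18.7·10.3·0.37 + 18.7·24.2·0.55 + 18.7·15.7·0.21 + 15.5·10.3·0.28 + 15.5·24.2·0.39 + 15.5·15.7·0.42 + 10.3·24.2·0.31 + 10.3·15.7·0.16 + 24.2·15.7·0.21] = 1528.16 + 1860.82 = 3388.98.
With uncorrelated errors the cross-covariances are all true-score covariance, so they carry over unchanged; only the diagonal terms shrink to ρᵢσᵢ².
True-score variance = [18.7²·0.61 + 15.5²·0.55 + 10.3²·0.85 + 24.2²·0.77 + 15.7²·0.67] + 1860.82 = 1051.72 + 1860.82 = 2912.53.
Reliability = 2912.53 / 3388.98 = 0.859.

0.859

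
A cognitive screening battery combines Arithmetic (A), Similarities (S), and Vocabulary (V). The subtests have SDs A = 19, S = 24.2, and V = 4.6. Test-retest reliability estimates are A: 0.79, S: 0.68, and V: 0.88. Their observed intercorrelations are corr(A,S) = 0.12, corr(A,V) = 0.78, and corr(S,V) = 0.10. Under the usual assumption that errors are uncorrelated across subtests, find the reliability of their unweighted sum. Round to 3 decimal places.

Var(A+S+V) = 19² + 24.2² + 4.6² + 2·[19·24.2·0.12 + 19·4.6·0.78 + 24.2·4.6·0.10] = 967.8 + 268.96 = 1236.76.
Because errors are independent across components, Cov(Tᵢ,Tⱼ) = Cov(Xᵢ,Xⱼ); the off-diagonal part of the true-score variance is the same as above.
True-score variance = [19²·0.79 + 24.2²·0.68 + 4.6²·0.88] + 268.96 = 702.046 + 268.96 = 971.006.
Reliability = 971.006 / 1236.76 = 0.785.

0.785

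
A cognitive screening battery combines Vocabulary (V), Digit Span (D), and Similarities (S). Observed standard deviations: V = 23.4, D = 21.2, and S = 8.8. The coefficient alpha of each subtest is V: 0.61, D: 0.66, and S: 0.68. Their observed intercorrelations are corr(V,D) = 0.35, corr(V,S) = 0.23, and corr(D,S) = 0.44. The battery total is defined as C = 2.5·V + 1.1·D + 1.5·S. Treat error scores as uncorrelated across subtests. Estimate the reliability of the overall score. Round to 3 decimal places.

Var(C) = 2.5²·23.4² + 1.1²·21.2² + 1.5²·8.8² + 2·[2.75·23.4·21.2·0.35 + 3.75·23.4·8.8·0.23 + 1.65·21.2·8.8·0.44] = 4140.31 + 1581.05 = 5721.36.
Because errors are independent across components, Cov(Tᵢ,Tⱼ) = Cov(Xᵢ,Xⱼ); the off-diagonal part of the true-score variance is the same as above.
True-score variance = [2.5²·23.4²·0.61 + 1.1²·21.2²·0.66 + 1.5²·8.8²·0.68] + 1581.05 = 2564.98 + 1581.05 = 4146.03.
Reliability = 4146.03 / 5721.36 = 0.725.

0.725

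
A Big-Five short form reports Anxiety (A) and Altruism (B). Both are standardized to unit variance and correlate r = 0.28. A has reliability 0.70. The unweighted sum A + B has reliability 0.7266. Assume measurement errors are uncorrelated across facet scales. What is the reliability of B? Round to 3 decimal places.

0.600

Var(A+B) = 2 + 2·0.28 = 2.560.
True-score variance = ρ_A + ρ_B + 2·0.28, so 0.7266 = (0.70 + ρ_B + 0.56) / 2.560.
ρ_B = 0.7266·2.560 − 0.70 − 0.56 = 0.600.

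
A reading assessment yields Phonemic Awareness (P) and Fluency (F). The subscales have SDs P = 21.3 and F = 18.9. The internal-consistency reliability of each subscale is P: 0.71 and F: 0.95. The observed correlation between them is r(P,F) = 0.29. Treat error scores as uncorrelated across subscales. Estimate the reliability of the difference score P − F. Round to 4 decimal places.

Var(P−F) = 21.3² + 18.9² − 2·21.3·18.9·0.29 = 810.9 − 233.491 = 577.409.
Under uncorrelated errors the observed covariances equal the true-score covariances, so only the own-variance terms attenuate.
True-score variance = [21.3²·0.71 + 18.9²·0.95] − 233.491 = 661.469 − 233.491 = 427.979.
Reliability = 427.979 / 577.409 = 0.7412.

0.7412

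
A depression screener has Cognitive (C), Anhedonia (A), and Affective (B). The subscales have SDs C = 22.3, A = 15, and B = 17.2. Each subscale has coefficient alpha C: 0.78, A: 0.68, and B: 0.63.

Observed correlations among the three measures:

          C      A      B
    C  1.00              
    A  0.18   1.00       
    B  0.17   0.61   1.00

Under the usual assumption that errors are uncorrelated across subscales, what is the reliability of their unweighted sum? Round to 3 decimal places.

0.816

Var(C+A+B) = 22.3² + 15² + 17.2² + 2·[22.3·15·0.18 + 22.3·17.2·0.17 + 15·17.2·0.61] = 1018.13 + 565.59 = 1583.72.
Under uncorrelated errors the observed covariances equal the true-score covariances, so only the own-variance terms attenuate.
True-score variance = [22.3²·0.78 + 15²·0.68 + 17.2²·0.63] + 565.59 = 727.265 + 565.59 = 1292.86.
Reliability = 1292.86 / 1583.72 = 0.816.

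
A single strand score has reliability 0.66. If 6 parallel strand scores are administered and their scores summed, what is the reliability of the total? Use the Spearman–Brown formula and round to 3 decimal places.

ρ_k = kρ / (1 + (k−1)ρ) = 6·0.66 / (1 + 5·0.66) = 3.960 / 4.300 = 0.921.

0.921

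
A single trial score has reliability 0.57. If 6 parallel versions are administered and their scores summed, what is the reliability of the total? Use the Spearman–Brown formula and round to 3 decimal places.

0.888

ρ_k = kρ / (1 + (k−1)ρ) = 6·0.57 / (1 + 5·0.57) = 3.420 / 3.850 = 0.888.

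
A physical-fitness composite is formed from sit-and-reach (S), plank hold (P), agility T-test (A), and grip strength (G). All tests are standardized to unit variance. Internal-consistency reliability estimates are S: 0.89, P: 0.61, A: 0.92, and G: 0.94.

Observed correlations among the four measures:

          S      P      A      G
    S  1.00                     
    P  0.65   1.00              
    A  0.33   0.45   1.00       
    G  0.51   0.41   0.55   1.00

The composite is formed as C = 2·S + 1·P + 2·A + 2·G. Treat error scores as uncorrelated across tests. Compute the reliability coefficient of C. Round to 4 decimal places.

0.9539

Var(C) = 2² + 1 + 2² + 2² + 2·[2·0.65 + 4·0.33 + 4·0.51 + 2·0.45 + 2·0.41 + 4·0.55] = 13 + 17.16 = 30.16.
With uncorrelated errors the cross-covariances are all true-score covariance, so they carry over unchanged; only the diagonal terms shrink to ρᵢσᵢ².
True-score variance = [2²·0.89 + 0.61 + 2²·0.92 + 2²·0.94] + 17.16 = 11.61 + 17.16 = 28.77.
Reliability = 28.77 / 30.16 = 0.9539.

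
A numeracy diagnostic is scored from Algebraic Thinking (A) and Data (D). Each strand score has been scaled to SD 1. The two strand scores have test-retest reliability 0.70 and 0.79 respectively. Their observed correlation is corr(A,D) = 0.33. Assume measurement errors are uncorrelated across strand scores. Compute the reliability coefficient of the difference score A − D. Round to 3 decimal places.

0.619

Var(A−D) = 1 + 1 − 2·0.33 = 2 − 0.66 = 1.34.
Because errors are independent across components, Cov(Tᵢ,Tⱼ) = Cov(Xᵢ,Xⱼ); the off-diagonal part of the true-score variance is the same as above.
True-score variance = [0.70 + 0.79] − 0.66 = 1.49 − 0.66 = 0.83.
Reliability = 0.83 / 1.34 = 0.619.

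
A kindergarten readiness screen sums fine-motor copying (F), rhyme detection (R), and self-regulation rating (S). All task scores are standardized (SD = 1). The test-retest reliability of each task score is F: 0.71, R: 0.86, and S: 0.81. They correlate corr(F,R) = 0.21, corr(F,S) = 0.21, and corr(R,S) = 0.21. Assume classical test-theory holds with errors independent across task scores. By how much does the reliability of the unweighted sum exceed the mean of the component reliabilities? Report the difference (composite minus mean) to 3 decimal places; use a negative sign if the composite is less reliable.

Var(sum) = 3 + 1.26 = 4.26; true-score variance = 2.38 + 1.26 = 3.64; composite reliability = 0.8545.
Mean component reliability = 0.7933.
Difference = 0.8545 − 0.7933 = 0.061.

0.061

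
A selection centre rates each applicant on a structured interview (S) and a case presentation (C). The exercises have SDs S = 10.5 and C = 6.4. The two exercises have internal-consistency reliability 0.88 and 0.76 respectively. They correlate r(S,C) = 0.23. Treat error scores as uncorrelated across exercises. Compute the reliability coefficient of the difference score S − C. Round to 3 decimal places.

Var(S−C) = 10.5² + 6.4² − 2·10.5·6.4·0.23 = 151.21 − 30.912 = 120.298.
With uncorrelated errors the cross-covariances are all true-score covariance, so they carry over unchanged; only the diagonal terms shrink to ρᵢσᵢ².
True-score variance = [10.5²·0.88 + 6.4²·0.76] − 30.912 = 128.15 − 30.912 = 97.2376.
Reliability = 97.2376 / 120.298 = 0.808.

0.808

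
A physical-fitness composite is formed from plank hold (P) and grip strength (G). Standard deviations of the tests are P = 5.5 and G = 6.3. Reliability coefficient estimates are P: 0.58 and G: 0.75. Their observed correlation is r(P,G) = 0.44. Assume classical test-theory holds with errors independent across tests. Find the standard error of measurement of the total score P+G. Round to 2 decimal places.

Var(total) = 69.94 + 30.492 = 100.432.
True-score variance = 47.3125 + 30.492 = 77.8045, so reliability = 0.7747.
Error variance = 100.432 − 77.8045 = 22.6275; SEM = √22.6275 = 4.76.

4.76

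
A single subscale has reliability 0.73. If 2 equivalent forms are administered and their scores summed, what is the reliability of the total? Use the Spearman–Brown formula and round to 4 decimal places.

ρ_k = kρ / (1 + (k−1)ρ) = 2·0.73 / (1 + 1·0.73) = 1.460 / 1.730 = 0.8439.

0.8439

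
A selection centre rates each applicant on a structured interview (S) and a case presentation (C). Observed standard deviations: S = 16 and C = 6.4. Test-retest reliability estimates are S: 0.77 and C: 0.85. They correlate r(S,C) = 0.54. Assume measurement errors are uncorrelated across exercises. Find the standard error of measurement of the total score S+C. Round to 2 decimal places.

8.06

Var(total) = 296.96 + 110.592 = 407.552.
True-score variance = 231.936 + 110.592 = 342.528, so reliability = 0.8405.
Error variance = 407.552 − 342.528 = 65.024; SEM = √65.024 = 8.06.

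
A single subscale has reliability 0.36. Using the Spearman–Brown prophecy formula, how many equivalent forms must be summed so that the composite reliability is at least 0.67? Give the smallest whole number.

4

k ≥ ρ*(1−ρ₁)/(ρ₁(1−ρ*)) = 0.67·0.64 / (0.36·0.33) = 3.609.
Smallest integer k = 4.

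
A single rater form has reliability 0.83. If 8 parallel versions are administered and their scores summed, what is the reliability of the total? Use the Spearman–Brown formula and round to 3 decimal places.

ρ_k = kρ / (1 + (k−1)ρ) = 8·0.83 / (1 + 7·0.83) = 6.640 / 6.810 = 0.975.

0.975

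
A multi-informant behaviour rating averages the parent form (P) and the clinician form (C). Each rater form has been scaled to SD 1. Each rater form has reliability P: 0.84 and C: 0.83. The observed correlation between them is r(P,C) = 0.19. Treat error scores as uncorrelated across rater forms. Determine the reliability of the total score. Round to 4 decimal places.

0.8613

Var(P+C) = 2 + 2·[0.19] = 2 + 0.38 = 2.38.
Because errors are independent across components, Cov(Tᵢ,Tⱼ) = Cov(Xᵢ,Xⱼ); the off-diagonal part of the true-score variance is the same as above.
True-score variance = [0.84 + 0.83] + 0.38 = 1.67 + 0.38 = 2.05.
Reliability = 2.05 / 2.38 = 0.8613.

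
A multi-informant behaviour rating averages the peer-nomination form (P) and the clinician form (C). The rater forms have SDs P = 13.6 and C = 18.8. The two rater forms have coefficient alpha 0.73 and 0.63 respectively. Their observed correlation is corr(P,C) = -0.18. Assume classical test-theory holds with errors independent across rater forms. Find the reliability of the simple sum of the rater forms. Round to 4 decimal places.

Var(P+C) = 13.6² + 18.8² + 2·[13.6·18.8·(-0.18)] = 538.4 − 92.0448 = 446.355.
Under uncorrelated errors the observed covariances equal the true-score covariances, so only the own-variance terms attenuate.
True-score variance = [13.6²·0.73 + 18.8²·0.63] − 92.0448 = 357.688 − 92.0448 = 265.643.
Reliability = 265.643 / 446.355 = 0.5951.

0.5951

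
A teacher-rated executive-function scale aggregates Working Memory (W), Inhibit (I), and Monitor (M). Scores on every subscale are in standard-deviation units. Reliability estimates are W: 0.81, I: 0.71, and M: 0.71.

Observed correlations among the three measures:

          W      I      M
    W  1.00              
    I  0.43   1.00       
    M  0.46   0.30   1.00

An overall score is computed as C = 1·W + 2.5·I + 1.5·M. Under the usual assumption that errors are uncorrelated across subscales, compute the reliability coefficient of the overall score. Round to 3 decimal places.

Var(C) = 1 + 2.5² + 1.5² + 2·[2.5·0.43 + 1.5·0.46 + 3.75·0.30] = 9.5 + 5.78 = 15.28.
With uncorrelated errors the cross-covariances are all true-score covariance, so they carry over unchanged; only the diagonal terms shrink to ρᵢσᵢ².
True-score variance = [0.81 + 2.5²·0.71 + 1.5²·0.71] + 5.78 = 6.845 + 5.78 = 12.625.
Reliability = 12.625 / 15.28 = 0.826.

0.826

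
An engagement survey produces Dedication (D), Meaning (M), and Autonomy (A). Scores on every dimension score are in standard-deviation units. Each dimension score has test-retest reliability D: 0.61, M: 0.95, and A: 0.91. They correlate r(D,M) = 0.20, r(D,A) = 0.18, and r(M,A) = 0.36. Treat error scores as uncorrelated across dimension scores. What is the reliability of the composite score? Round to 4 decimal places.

0.8817

Var(D+M+A) = 3 + 2·[0.20 + 0.18 + 0.36] = 3 + 1.48 = 4.48.
Under uncorrelated errors the observed covariances equal the true-score covariances, so only the own-variance terms attenuate.
True-score variance = [0.61 + 0.95 + 0.91] + 1.48 = 2.47 + 1.48 = 3.95.
Reliability = 3.95 / 4.48 = 0.8817.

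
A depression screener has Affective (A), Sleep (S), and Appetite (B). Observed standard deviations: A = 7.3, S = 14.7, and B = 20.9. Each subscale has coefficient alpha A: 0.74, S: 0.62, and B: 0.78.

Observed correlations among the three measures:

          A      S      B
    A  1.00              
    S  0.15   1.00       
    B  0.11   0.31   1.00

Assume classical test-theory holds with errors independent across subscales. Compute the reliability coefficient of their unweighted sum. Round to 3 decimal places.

0.800

Var(A+S+B) = 7.3² + 14.7² + 20.9² + 2·[7.3·14.7·0.15 + 7.3·20.9·0.11 + 14.7·20.9·0.31] = 706.19 + 256.241 = 962.431.
With uncorrelated errors the cross-covariances are all true-score covariance, so they carry over unchanged; only the diagonal terms shrink to ρᵢσᵢ².
True-score variance = [7.3²·0.74 + 14.7²·0.62 + 20.9²·0.78] + 256.241 = 514.122 + 256.241 = 770.363.
Reliability = 770.363 / 962.431 = 0.800.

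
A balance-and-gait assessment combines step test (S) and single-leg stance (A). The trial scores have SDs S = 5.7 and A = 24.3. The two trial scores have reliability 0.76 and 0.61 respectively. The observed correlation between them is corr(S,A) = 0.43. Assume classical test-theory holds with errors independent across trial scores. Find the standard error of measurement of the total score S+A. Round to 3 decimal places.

15.430

Var(total) = 622.98 + 119.119 = 742.099.
True-score variance = 384.891 + 119.119 = 504.01, so reliability = 0.6792.
Error variance = 742.099 − 504.01 = 238.089; SEM = √238.089 = 15.430.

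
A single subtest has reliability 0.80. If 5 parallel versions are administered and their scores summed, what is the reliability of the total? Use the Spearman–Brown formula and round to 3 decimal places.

0.952

ρ_k = kρ / (1 + (k−1)ρ) = 5·0.80 / (1 + 4·0.80) = 4.000 / 4.200 = 0.952.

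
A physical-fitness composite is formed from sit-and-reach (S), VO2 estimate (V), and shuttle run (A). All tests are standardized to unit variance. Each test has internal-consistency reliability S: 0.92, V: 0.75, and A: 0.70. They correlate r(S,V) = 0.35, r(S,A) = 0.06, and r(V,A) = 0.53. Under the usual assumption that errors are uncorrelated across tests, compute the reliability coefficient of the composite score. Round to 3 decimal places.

0.871

Var(S+V+A) = 3 + 2·[0.35 + 0.06 + 0.53] = 3 + 1.88 = 4.88.
With uncorrelated errors the cross-covariances are all true-score covariance, so they carry over unchanged; only the diagonal terms shrink to ρᵢσᵢ².
True-score variance = [0.92 + 0.75 + 0.70] + 1.88 = 2.37 + 1.88 = 4.25.
Reliability = 4.25 / 4.88 = 0.871.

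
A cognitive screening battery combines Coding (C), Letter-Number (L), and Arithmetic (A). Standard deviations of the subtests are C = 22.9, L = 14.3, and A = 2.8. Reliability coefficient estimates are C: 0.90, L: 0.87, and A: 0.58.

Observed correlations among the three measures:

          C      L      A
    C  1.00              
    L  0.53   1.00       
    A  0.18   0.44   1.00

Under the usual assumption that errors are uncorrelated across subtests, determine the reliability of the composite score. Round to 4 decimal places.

0.9279

Var(C+L+A) = 22.9² + 14.3² + 2.8² + 2·[22.9·14.3·0.53 + 22.9·2.8·0.18 + 14.3·2.8·0.44] = 736.74 + 405.437 = 1142.18.
Because errors are independent across components, Cov(Tᵢ,Tⱼ) = Cov(Xᵢ,Xⱼ); the off-diagonal part of the true-score variance is the same as above.
True-score variance = [22.9²·0.90 + 14.3²·0.87 + 2.8²·0.58] + 405.437 = 654.423 + 405.437 = 1059.86.
Reliability = 1059.86 / 1142.18 = 0.9279.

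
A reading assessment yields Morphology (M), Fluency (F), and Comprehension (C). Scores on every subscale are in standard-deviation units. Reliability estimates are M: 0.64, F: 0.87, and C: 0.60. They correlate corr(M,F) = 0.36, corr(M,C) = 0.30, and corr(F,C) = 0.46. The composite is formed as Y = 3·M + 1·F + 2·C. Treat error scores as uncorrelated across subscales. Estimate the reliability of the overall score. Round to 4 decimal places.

Var(Y) = 3² + 1 + 2² + 2·[3·0.36 + 6·0.30 + 2·0.46] = 14 + 7.6 = 21.6.
With uncorrelated errors the cross-covariances are all true-score covariance, so they carry over unchanged; only the diagonal terms shrink to ρᵢσᵢ².
True-score variance = [3²·0.64 + 0.87 + 2²·0.60] + 7.6 = 9.03 + 7.6 = 16.63.
Reliability = 16.63 / 21.6 = 0.7699.

0.7699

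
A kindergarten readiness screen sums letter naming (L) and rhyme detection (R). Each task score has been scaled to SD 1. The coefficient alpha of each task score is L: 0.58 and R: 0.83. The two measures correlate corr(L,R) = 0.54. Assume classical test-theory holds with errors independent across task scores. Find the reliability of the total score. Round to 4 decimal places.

0.8084

Var(L+R) = 2 + 2·[0.54] = 2 + 1.08 = 3.08.
Under uncorrelated errors the observed covariances equal the true-score covariances, so only the own-variance terms attenuate.
True-score variance = [0.58 + 0.83] + 1.08 = 1.41 + 1.08 = 2.49.
Reliability = 2.49 / 3.08 = 0.8084.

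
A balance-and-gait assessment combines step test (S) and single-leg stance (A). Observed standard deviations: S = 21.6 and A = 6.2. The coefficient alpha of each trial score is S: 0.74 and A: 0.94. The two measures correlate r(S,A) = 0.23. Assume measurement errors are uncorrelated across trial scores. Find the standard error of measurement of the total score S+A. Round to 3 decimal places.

Var(total) = 505 + 61.6032 = 566.603.
True-score variance = 381.388 + 61.6032 = 442.991, so reliability = 0.7818.
Error variance = 566.603 − 442.991 = 123.612; SEM = √123.612 = 11.118.

11.118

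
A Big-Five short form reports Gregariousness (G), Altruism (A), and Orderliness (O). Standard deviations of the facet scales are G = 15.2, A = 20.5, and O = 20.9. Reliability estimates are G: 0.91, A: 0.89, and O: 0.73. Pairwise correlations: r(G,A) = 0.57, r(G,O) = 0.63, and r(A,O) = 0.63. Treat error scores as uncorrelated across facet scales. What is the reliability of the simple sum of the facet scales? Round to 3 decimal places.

0.922

Var(G+A+O) = 15.2² + 20.5² + 20.9² + 2·[15.2·20.5·0.57 + 15.2·20.9·0.63 + 20.5·20.9·0.63] = 1088.1 + 1295.35 = 2383.45.
Because errors are independent across components, Cov(Tᵢ,Tⱼ) = Cov(Xᵢ,Xⱼ); the off-diagonal part of the true-score variance is the same as above.
True-score variance = [15.2²·0.91 + 20.5²·0.89 + 20.9²·0.73] + 1295.35 = 903.14 + 1295.35 = 2198.49.
Reliability = 2198.49 / 2383.45 = 0.922.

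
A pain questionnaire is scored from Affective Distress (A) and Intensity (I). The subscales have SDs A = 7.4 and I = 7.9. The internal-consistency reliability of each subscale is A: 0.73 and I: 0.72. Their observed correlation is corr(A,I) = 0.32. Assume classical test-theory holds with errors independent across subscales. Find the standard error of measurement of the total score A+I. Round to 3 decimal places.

Var(total) = 117.17 + 37.4144 = 154.584.
True-score variance = 84.91 + 37.4144 = 122.324, so reliability = 0.7913.
Error variance = 154.584 − 122.324 = 32.26; SEM = √32.26 = 5.680.

5.680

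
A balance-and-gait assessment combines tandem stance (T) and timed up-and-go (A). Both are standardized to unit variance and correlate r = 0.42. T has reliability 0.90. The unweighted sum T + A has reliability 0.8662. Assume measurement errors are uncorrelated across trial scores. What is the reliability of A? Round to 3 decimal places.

Var(T+A) = 2 + 2·0.42 = 2.840.
True-score variance = ρ_T + ρ_A + 2·0.42, so 0.8662 = (0.90 + ρ_A + 0.84) / 2.840.
ρ_A = 0.8662·2.840 − 0.90 − 0.84 = 0.720.

0.720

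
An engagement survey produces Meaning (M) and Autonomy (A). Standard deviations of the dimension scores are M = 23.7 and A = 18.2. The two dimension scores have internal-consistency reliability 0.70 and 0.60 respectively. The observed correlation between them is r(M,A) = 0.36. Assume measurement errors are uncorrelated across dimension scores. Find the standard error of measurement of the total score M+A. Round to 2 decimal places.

17.35

Var(total) = 892.93 + 310.565 = 1203.49.
True-score variance = 591.927 + 310.565 = 902.492, so reliability = 0.7499.
Error variance = 1203.49 − 902.492 = 301.003; SEM = √301.003 = 17.35.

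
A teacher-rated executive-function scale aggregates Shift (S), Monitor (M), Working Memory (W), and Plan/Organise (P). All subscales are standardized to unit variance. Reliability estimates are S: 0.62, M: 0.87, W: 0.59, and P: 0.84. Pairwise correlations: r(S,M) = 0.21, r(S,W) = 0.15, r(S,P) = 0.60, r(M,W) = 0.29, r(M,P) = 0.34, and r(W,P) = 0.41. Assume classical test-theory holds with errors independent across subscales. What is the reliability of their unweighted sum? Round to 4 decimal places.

0.8650

Var(S+M+W+P) = 4 + 2·[0.21 + 0.15 + 0.60 + 0.29 + 0.34 + 0.41] = 4 + 4 = 8.
Because errors are independent across components, Cov(Tᵢ,Tⱼ) = Cov(Xᵢ,Xⱼ); the off-diagonal part of the true-score variance is the same as above.
True-score variance = [0.62 + 0.87 + 0.59 + 0.84] + 4 = 2.92 + 4 = 6.92.
Reliability = 6.92 / 8 = 0.8650.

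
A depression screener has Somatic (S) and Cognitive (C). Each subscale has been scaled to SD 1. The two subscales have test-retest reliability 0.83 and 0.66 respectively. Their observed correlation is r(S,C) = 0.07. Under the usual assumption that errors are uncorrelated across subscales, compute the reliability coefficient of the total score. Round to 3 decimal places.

0.762

Var(S+C) = 2 + 2·[0.07] = 2 + 0.14 = 2.14.
Under uncorrelated errors the observed covariances equal the true-score covariances, so only the own-variance terms attenuate.
True-score variance = [0.83 + 0.66] + 0.14 = 1.49 + 0.14 = 1.63.
Reliability = 1.63 / 2.14 = 0.762.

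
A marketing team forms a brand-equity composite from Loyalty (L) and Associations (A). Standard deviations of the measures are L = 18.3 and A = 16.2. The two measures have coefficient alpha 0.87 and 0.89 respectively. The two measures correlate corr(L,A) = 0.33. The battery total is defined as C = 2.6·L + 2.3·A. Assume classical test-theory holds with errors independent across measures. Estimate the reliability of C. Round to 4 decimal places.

0.9073

Var(C) = 2.6²·18.3² + 2.3²·16.2² + 2·[5.98·18.3·16.2·0.33] = 3652.16 + 1170.07 = 4822.23.
With uncorrelated errors the cross-covariances are all true-score covariance, so they carry over unchanged; only the diagonal terms shrink to ρᵢσᵢ².
True-score variance = [2.6²·18.3²·0.87 + 2.3²·16.2²·0.89] + 1170.07 = 3205.15 + 1170.07 = 4375.22.
Reliability = 4375.22 / 4822.23 = 0.9073.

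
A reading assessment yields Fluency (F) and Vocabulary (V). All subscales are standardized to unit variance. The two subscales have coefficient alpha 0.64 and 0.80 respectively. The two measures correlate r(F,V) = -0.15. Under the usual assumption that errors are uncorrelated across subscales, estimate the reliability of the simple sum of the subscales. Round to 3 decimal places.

0.671

Var(F+V) = 2 + 2·[(-0.15)] = 2 − 0.3 = 1.7.
With uncorrelated errors the cross-covariances are all true-score covariance, so they carry over unchanged; only the diagonal terms shrink to ρᵢσᵢ².
True-score variance = [0.64 + 0.80] − 0.3 = 1.44 − 0.3 = 1.14.
Reliability = 1.14 / 1.7 = 0.671.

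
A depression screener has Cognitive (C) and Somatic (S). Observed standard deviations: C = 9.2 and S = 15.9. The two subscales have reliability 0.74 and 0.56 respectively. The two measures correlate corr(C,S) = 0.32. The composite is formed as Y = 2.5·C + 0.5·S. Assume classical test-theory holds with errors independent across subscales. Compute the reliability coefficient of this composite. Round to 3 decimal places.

Var(Y) = 2.5²·9.2² + 0.5²·15.9² + 2·[1.25·9.2·15.9·0.32] = 592.202 + 117.024 = 709.226.
Because errors are independent across components, Cov(Tᵢ,Tⱼ) = Cov(Xᵢ,Xⱼ); the off-diagonal part of the true-score variance is the same as above.
True-score variance = [2.5²·9.2²·0.74 + 0.5²·15.9²·0.56] + 117.024 = 426.853 + 117.024 = 543.877.
Reliability = 543.877 / 709.226 = 0.767.

0.767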